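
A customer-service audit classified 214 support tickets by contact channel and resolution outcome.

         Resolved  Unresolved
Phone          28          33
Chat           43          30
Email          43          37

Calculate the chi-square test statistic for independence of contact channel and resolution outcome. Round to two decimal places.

2.27

Row totals: 61, 73, 80. Column totals: 114, 100. Grand total N = 214.
Expected counts (row total × column total / N):
  Phone, Resolved: 61×114/214 = 32.495
  Phone, Unresolved: 61×100/214 = 28.505
  Chat, Resolved: 73×114/214 = 38.888
  Chat, Unresolved: 73×100/214 = 34.112
  Email, Resolved: 80×114/214 = 42.617
  Email, Unresolved: 80×100/214 = 37.383
Contributions (O − E)²/E:
  (28 − 32.495)²/32.495 = 0.6218
  (33 − 28.505)²/28.505 = 0.7088
  (43 − 38.888)²/38.888 = 0.4348
  (30 − 34.112)²/34.112 = 0.4957
  (43 − 42.617)²/42.617 = 0.0034
  (37 − 37.383)²/37.383 = 0.0039
χ² = 0.6218 + 0.7088 + 0.4348 + 0.4957 + 0.0034 + 0.0039 = 2.27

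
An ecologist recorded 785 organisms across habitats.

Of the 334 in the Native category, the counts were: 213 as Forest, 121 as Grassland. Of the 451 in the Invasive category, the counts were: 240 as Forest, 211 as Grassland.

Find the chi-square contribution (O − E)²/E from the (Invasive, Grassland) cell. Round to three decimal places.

Row total (Invasive) = 451; column total (Grassland) = 332; N = 785.
Expected count E = 451 × 332 / 785 = 190.7414.
Contribution = (O − E)²/E = (211 − 190.7414)² / 190.7414 = 2.152.

2.152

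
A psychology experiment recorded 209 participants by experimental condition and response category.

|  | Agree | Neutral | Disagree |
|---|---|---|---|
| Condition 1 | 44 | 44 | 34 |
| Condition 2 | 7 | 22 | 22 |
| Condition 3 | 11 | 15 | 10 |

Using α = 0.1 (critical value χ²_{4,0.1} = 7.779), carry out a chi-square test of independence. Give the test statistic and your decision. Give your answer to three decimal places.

Row totals: 122, 51, 36. Column totals: 62, 81, 66. Grand total N = 209.
Expected counts (row total × column total / N):
  Condition 1, Agree: 122×62/209 = 36.1914
  Condition 1, Neutral: 122×81/209 = 47.2823
  Condition 1, Disagree: 122×66/209 = 38.5263
  Condition 2, Agree: 51×62/209 = 15.1292
  Condition 2, Neutral: 51×81/209 = 19.7656
  Condition 2, Disagree: 51×66/209 = 16.1053
  Condition 3, Agree: 36×62/209 = 10.6794
  Condition 3, Neutral: 36×81/209 = 13.9522
  Condition 3, Disagree: 36×66/209 = 11.3684
Contributions (O − E)²/E:
  (44 − 36.1914)²/36.1914 = 1.6848
  (44 − 47.2823)²/47.2823 = 0.2279
  (34 − 38.5263)²/38.5263 = 0.5318
  (7 − 15.1292)²/15.1292 = 4.3680
  (22 − 19.7656)²/19.7656 = 0.2526
  (22 − 16.1053)²/16.1053 = 2.1575
  (11 − 10.6794)²/10.6794 = 0.0096
  (15 − 13.9522)²/13.9522 = 0.0787
  (10 − 11.3684)²/11.3684 = 0.1647
χ² = 1.6848 + 0.2279 + 0.5318 + 4.3680 + 0.2526 + 2.1575 + 0.0096 + 0.0787 + 0.1647 = 9.476
df = (3−1)(3−1) = 4. Since 9.476 > 7.779, reject the null hypothesis of independence at α = 0.1.

9.476; reject H₀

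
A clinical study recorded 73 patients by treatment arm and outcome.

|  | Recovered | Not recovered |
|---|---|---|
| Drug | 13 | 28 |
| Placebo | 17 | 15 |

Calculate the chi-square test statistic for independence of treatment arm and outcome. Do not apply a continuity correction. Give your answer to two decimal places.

Row totals: 41, 32. Column totals: 30, 43. Grand total N = 73.
Expected counts (row total × column total / N):
  Drug, Recovered: 41×30/73 = 16.849
  Drug, Not recovered: 41×43/73 = 24.151
  Placebo, Recovered: 32×30/73 = 13.151
  Placebo, Not recovered: 32×43/73 = 18.849
Contributions (O − E)²/E:
  (13 − 16.849)²/16.849 = 0.8793
  (28 − 24.151)²/24.151 = 0.6134
  (17 − 13.151)²/13.151 = 1.1265
  (15 − 18.849)²/18.849 = 0.7860
χ² = 0.8793 + 0.6134 + 1.1265 + 0.7860 = 3.41

3.41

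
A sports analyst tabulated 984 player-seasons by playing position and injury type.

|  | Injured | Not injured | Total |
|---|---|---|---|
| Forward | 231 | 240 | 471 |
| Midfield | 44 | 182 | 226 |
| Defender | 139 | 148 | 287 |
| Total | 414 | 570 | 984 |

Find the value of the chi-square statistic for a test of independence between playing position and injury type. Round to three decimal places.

61.535

Grand total N = 984.
Expected counts (row total × column total / N):
  Forward, Injured: 471×414/984 = 198.16463
  Forward, Not injured: 471×570/984 = 272.83537
  Midfield, Injured: 226×414/984 = 95.08537
  Midfield, Not injured: 226×570/984 = 130.91463
  Defender, Injured: 287×414/984 = 120.75000
  Defender, Not injured: 287×570/984 = 166.25000
Contributions (O − E)²/E:
  (231 − 198.16463)²/198.16463 = 5.4407
  (240 − 272.83537)²/272.83537 = 3.9517
  (44 − 95.08537)²/95.08537 = 27.4460
  (182 − 130.91463)²/130.91463 = 19.9345
  (139 − 120.75000)²/120.75000 = 2.7583
  (148 − 166.25000)²/166.25000 = 2.0034
χ² = 5.4407 + 3.9517 + 27.4460 + 19.9345 + 2.7583 + 2.0034 = 61.535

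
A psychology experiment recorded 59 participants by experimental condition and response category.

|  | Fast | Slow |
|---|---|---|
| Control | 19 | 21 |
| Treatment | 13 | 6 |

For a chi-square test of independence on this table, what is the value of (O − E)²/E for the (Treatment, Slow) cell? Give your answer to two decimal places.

0.84

Row total (Treatment) = 19; column total (Slow) = 27; N = 59.
Expected count E = 19 × 27 / 59 = 8.695.
Contribution = (O − E)²/E = (6 − 8.695)² / 8.695 = 0.84.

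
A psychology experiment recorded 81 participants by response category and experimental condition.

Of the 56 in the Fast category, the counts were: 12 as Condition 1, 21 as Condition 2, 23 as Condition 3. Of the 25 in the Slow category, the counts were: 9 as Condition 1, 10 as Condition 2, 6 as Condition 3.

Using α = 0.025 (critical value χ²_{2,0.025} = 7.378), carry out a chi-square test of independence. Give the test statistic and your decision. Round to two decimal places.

Row totals: 56, 25. Column totals: 21, 31, 29. Grand total N = 81.
Expected counts (row total × column total / N):
  Fast, Condition 1: 56×21/81 = 14.519
  Fast, Condition 2: 56×31/81 = 21.432
  Fast, Condition 3: 56×29/81 = 20.049
  Slow, Condition 1: 25×21/81 = 6.481
  Slow, Condition 2: 25×31/81 = 9.568
  Slow, Condition 3: 25×29/81 = 8.951
Contributions (O − E)²/E:
  (12 − 14.519)²/14.519 = 0.4370
  (21 − 21.432)²/21.432 = 0.0087
  (23 − 20.049)²/20.049 = 0.4344
  (9 − 6.481)²/6.481 = 0.9791
  (10 − 9.568)²/9.568 = 0.0195
  (6 − 8.951)²/8.951 = 0.9729
χ² = 0.4370 + 0.0087 + 0.4344 + 0.9791 + 0.0195 + 0.9729 = 2.85
df = (2−1)(3−1) = 2. Since 2.85 < 7.378, fail to reject the null hypothesis of independence at α = 0.025.

2.85; fail to reject H₀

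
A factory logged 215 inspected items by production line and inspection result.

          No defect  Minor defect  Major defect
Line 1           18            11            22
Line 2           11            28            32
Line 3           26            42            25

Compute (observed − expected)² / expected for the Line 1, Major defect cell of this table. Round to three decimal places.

Row total (Line 1) = 51; column total (Major defect) = 79; N = 215.
Expected count E = 51 × 79 / 215 = 18.7395.
Contribution = (O − E)²/E = (22 − 18.7395)² / 18.7395 = 0.567.

0.567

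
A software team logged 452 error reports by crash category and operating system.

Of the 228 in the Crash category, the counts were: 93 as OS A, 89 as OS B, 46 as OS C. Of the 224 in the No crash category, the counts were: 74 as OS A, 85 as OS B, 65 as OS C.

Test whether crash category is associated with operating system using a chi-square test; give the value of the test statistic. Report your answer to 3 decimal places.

Row totals: 228, 224. Column totals: 167, 174, 111. Grand total N = 452.
Expected counts (row total × column total / N):
  Crash, OS A: 228×167/452 = 84.2389
  Crash, OS B: 228×174/452 = 87.7699
  Crash, OS C: 228×111/452 = 55.9912
  No crash, OS A: 224×167/452 = 82.7611
  No crash, OS B: 224×174/452 = 86.2301
  No crash, OS C: 224×111/452 = 55.0088
Contributions (O − E)²/E:
  (93 − 84.2389)²/84.2389 = 0.9112
  (89 − 87.7699)²/87.7699 = 0.0172
  (46 − 55.9912)²/55.9912 = 1.7829
  (74 − 82.7611)²/82.7611 = 0.9275
  (85 − 86.2301)²/86.2301 = 0.0175
  (65 − 55.0088)²/55.0088 = 1.8147
χ² = 0.9112 + 0.0172 + 1.7829 + 0.9275 + 0.0175 + 1.8147 = 5.471

5.471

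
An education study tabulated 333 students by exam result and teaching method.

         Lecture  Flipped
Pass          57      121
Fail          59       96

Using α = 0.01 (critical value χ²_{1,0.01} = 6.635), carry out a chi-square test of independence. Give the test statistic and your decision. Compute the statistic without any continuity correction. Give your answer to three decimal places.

1.332; fail to reject H₀

Row totals: 178, 155. Column totals: 116, 217. Grand total N = 333.
Expected counts (row total × column total / N):
  Pass, Lecture: 178×116/333 = 62.0060
  Pass, Flipped: 178×217/333 = 115.9940
  Fail, Lecture: 155×116/333 = 53.9940
  Fail, Flipped: 155×217/333 = 101.0060
Contributions (O − E)²/E:
  (57 − 62.0060)²/62.0060 = 0.4042
  (121 − 115.9940)²/115.9940 = 0.2160
  (59 − 53.9940)²/53.9940 = 0.4641
  (96 − 101.0060)²/101.0060 = 0.2481
χ² = 0.4042 + 0.2160 + 0.4641 + 0.2481 = 1.332
df = (2−1)(2−1) = 1. Since 1.332 < 6.635, fail to reject the null hypothesis of independence at α = 0.01.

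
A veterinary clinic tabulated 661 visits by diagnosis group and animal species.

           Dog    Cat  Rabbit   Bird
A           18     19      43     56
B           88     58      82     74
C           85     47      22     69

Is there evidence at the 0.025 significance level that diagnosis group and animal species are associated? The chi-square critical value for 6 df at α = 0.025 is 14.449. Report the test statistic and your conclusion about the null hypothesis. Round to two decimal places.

Row totals: 136, 302, 223. Column totals: 191, 124, 147, 199. Grand total N = 661.
Expected counts (row total × column total / N):
  A, Dog: 136×191/661 = 39.298
  A, Cat: 136×124/661 = 25.513
  A, Rabbit: 136×147/661 = 30.245
  A, Bird: 136×199/661 = 40.944
  B, Dog: 302×191/661 = 87.265
  B, Cat: 302×124/661 = 56.654
  B, Rabbit: 302×147/661 = 67.162
  B, Bird: 302×199/661 = 90.920
  C, Dog: 223×191/661 = 64.437
  C, Cat: 223×124/661 = 41.834
  C, Rabbit: 223×147/661 = 49.593
  C, Bird: 223×199/661 = 67.136
Contributions (O − E)²/E:
  (18 − 39.298)²/39.298 = 11.5427
  (19 − 25.513)²/25.513 = 1.6626
  (43 − 30.245)²/30.245 = 5.3791
  (56 − 40.944)²/40.944 = 5.5364
  (88 − 87.265)²/87.265 = 0.0062
  (58 − 56.654)²/56.654 = 0.0320
  (82 − 67.162)²/67.162 = 3.2781
  (74 − 90.920)²/90.920 = 3.1488
  (85 − 64.437)²/64.437 = 6.5620
  (47 − 41.834)²/41.834 = 0.6379
  (22 − 49.593)²/49.593 = 15.3524
  (69 − 67.136)²/67.136 = 0.0518
χ² = 11.5427 + 1.6626 + 5.3791 + 5.5364 + 0.0062 + 0.0320 + 3.2781 + 3.1488 + 6.5620 + 0.6379 + 15.3524 + 0.0518 = 53.19
df = (3−1)(4−1) = 6. Since 53.19 > 14.449, reject the null hypothesis of independence at α = 0.025.

53.19; reject H₀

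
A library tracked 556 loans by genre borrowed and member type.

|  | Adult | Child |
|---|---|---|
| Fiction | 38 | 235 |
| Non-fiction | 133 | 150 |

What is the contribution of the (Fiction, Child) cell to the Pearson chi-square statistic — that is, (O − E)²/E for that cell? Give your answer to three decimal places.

11.175

Row total (Fiction) = 273; column total (Child) = 385; N = 556.
Expected count E = 273 × 385 / 556 = 189.0378.
Contribution = (O − E)²/E = (235 − 189.0378)² / 189.0378 = 11.175.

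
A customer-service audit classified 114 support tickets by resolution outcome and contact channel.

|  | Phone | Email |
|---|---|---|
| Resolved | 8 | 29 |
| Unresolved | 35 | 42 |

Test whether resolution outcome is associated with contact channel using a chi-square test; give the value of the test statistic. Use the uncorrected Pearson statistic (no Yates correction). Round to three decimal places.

Row totals: 37, 77. Column totals: 43, 71. Grand total N = 114.
Expected counts (row total × column total / N):
  Resolved, Phone: 37×43/114 = 13.9561
  Resolved, Email: 37×71/114 = 23.0439
  Unresolved, Phone: 77×43/114 = 29.0439
  Unresolved, Email: 77×71/114 = 47.9561
Contributions (O − E)²/E:
  (8 − 13.9561)²/13.9561 = 2.5419
  (29 − 23.0439)²/23.0439 = 1.5395
  (35 − 29.0439)²/29.0439 = 1.2214
  (42 − 47.9561)²/47.9561 = 0.7397
χ² = 2.5419 + 1.5395 + 1.2214 + 0.7397 = 6.043

6.043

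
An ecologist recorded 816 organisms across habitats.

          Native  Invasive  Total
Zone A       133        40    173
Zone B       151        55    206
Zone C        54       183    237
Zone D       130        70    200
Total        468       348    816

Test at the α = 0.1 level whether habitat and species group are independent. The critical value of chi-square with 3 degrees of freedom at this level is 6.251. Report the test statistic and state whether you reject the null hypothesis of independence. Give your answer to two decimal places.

168.95; reject H₀

Grand total N = 816.
Expected counts (row total × column total / N):
  Zone A, Native: 173×468/816 = 99.221
  Zone A, Invasive: 173×348/816 = 73.779
  Zone B, Native: 206×468/816 = 118.147
  Zone B, Invasive: 206×348/816 = 87.853
  Zone C, Native: 237×468/816 = 135.926
  Zone C, Invasive: 237×348/816 = 101.074
  Zone D, Native: 200×468/816 = 114.706
  Zone D, Invasive: 200×348/816 = 85.294
Contributions (O − E)²/E:
  (133 − 99.221)²/99.221 = 11.4998
  (40 − 73.779)²/73.779 = 15.4654
  (151 − 118.147)²/118.147 = 9.1354
  (55 − 87.853)²/87.853 = 12.2855
  (54 − 135.926)²/135.926 = 49.3788
  (183 − 101.074)²/101.074 = 66.4055
  (130 − 114.706)²/114.706 = 2.0392
  (70 − 85.294)²/85.294 = 2.7424
χ² = 11.4998 + 15.4654 + 9.1354 + 12.2855 + 49.3788 + 66.4055 + 2.0392 + 2.7424 = 168.95
df = (4−1)(2−1) = 3. Since 168.95 > 6.251, reject the null hypothesis of independence at α = 0.1.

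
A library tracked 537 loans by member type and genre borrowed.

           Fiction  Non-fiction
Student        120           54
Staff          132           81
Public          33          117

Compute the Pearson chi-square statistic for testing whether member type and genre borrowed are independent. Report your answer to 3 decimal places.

82.570

Row totals: 174, 213, 150. Column totals: 285, 252. Grand total N = 537.
Expected counts (row total × column total / N):
  Student, Fiction: 174×285/537 = 92.34637
  Student, Non-fiction: 174×252/537 = 81.65363
  Staff, Fiction: 213×285/537 = 113.04469
  Staff, Non-fiction: 213×252/537 = 99.95531
  Public, Fiction: 150×285/537 = 79.60894
  Public, Non-fiction: 150×252/537 = 70.39106
Contributions (O − E)²/E:
  (120 − 92.34637)²/92.34637 = 8.2810
  (54 − 81.65363)²/81.65363 = 9.3655
  (132 − 113.04469)²/113.04469 = 3.1784
  (81 − 99.95531)²/99.95531 = 3.5946
  (33 − 79.60894)²/79.60894 = 27.2883
  (117 − 70.39106)²/70.39106 = 30.8618
χ² = 8.2810 + 9.3655 + 3.1784 + 3.5946 + 27.2883 + 30.8618 = 82.570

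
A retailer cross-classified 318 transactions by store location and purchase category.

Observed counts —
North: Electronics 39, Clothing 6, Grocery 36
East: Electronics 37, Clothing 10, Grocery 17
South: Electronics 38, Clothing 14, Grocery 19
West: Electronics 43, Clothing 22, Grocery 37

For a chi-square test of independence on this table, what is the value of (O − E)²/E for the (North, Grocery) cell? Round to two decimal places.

2.44

Row total (North) = 81; column total (Grocery) = 109; N = 318.
Expected count E = 81 × 109 / 318 = 27.764.
Contribution = (O − E)²/E = (36 − 27.764)² / 27.764 = 2.44.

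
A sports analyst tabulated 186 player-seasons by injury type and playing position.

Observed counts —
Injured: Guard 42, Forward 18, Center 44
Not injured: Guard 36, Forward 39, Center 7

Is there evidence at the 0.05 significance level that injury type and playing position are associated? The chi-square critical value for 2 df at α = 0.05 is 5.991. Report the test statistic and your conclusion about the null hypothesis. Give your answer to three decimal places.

32.900; reject H₀

Row totals: 104, 82. Column totals: 78, 57, 51. Grand total N = 186.
Expected counts (row total × column total / N):
  Injured, Guard: 104×78/186 = 43.6129
  Injured, Forward: 104×57/186 = 31.8710
  Injured, Center: 104×51/186 = 28.5161
  Not injured, Guard: 82×78/186 = 34.3871
  Not injured, Forward: 82×57/186 = 25.1290
  Not injured, Center: 82×51/186 = 22.4839
Contributions (O − E)²/E:
  (42 − 43.6129)²/43.6129 = 0.0596
  (18 − 31.8710)²/31.8710 = 6.0370
  (44 − 28.5161)²/28.5161 = 8.4076
  (36 − 34.3871)²/34.3871 = 0.0757
  (39 − 25.1290)²/25.1290 = 7.6567
  (7 − 22.4839)²/22.4839 = 10.6632
χ² = 0.0596 + 6.0370 + 8.4076 + 0.0757 + 7.6567 + 10.6632 = 32.900
df = (2−1)(3−1) = 2. Since 32.900 > 5.991, reject the null hypothesis of independence at α = 0.05.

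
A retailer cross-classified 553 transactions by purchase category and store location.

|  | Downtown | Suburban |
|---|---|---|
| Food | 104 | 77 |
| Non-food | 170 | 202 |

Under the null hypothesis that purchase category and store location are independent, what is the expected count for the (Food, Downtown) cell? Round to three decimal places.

Row total (Food) = 181; column total (Downtown) = 274; grand total N = 553.
Expected count = (row total × column total) / N = 181 × 274 / 553 = 89.682.

89.682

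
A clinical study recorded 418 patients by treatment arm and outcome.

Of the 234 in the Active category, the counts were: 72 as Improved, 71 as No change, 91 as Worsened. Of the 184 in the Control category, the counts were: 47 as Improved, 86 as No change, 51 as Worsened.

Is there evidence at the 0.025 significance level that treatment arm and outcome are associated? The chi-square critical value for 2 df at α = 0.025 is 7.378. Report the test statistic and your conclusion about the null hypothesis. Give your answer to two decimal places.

Row totals: 234, 184. Column totals: 119, 157, 142. Grand total N = 418.
Expected counts (row total × column total / N):
  Active, Improved: 234×119/418 = 66.617
  Active, No change: 234×157/418 = 87.890
  Active, Worsened: 234×142/418 = 79.493
  Control, Improved: 184×119/418 = 52.383
  Control, No change: 184×157/418 = 69.110
  Control, Worsened: 184×142/418 = 62.507
Contributions (O − E)²/E:
  (72 − 66.617)²/66.617 = 0.4350
  (71 − 87.890)²/87.890 = 3.2458
  (91 − 79.493)²/79.493 = 1.6657
  (47 − 52.383)²/52.383 = 0.5532
  (86 − 69.110)²/69.110 = 4.1278
  (51 − 62.507)²/62.507 = 2.1183
χ² = 0.4350 + 3.2458 + 1.6657 + 0.5532 + 4.1278 + 2.1183 = 12.15
df = (2−1)(3−1) = 2. Since 12.15 > 7.378, reject the null hypothesis of independence at α = 0.025.

12.15; reject H₀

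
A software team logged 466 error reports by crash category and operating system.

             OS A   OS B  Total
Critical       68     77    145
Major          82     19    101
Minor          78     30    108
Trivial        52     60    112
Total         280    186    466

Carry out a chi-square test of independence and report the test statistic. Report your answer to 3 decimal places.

44.614

Grand total N = 466.
Expected counts (row total × column total / N):
  Critical, OS A: 145×280/466 = 87.1245
  Critical, OS B: 145×186/466 = 57.8755
  Major, OS A: 101×280/466 = 60.6867
  Major, OS B: 101×186/466 = 40.3133
  Minor, OS A: 108×280/466 = 64.8927
  Minor, OS B: 108×186/466 = 43.1073
  Trivial, OS A: 112×280/466 = 67.2961
  Trivial, OS B: 112×186/466 = 44.7039
Contributions (O − E)²/E:
  (68 − 87.1245)²/87.1245 = 4.1980
  (77 − 57.8755)²/57.8755 = 6.3195
  (82 − 60.6867)²/60.6867 = 7.4853
  (19 − 40.3133)²/40.3133 = 11.2682
  (78 − 64.8927)²/64.8927 = 2.6475
  (30 − 43.1073)²/43.1073 = 3.9854
  (52 − 67.2961)²/67.2961 = 3.4767
  (60 − 44.7039)²/44.7039 = 5.2338
χ² = 4.1980 + 6.3195 + 7.4853 + 11.2682 + 2.6475 + 3.9854 + 3.4767 + 5.2338 = 44.614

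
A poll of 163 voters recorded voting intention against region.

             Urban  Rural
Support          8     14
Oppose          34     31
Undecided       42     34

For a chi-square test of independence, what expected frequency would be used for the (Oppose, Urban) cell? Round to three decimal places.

33.497

Row total (Oppose) = 65; column total (Urban) = 84; grand total N = 163.
Expected count = (row total × column total) / N = 65 × 84 / 163 = 33.497.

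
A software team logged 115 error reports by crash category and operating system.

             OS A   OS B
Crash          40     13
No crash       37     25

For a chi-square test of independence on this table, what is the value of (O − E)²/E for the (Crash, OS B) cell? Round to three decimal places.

Row total (Crash) = 53; column total (OS B) = 38; N = 115.
Expected count E = 53 × 38 / 115 = 17.5130.
Contribution = (O − E)²/E = (13 − 17.5130)² / 17.5130 = 1.163.

1.163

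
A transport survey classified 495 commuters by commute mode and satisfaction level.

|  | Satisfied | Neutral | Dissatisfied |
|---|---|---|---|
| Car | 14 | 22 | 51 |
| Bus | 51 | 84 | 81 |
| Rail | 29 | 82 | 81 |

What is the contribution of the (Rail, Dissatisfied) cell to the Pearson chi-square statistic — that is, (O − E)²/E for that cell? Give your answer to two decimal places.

Row total (Rail) = 192; column total (Dissatisfied) = 213; N = 495.
Expected count E = 192 × 213 / 495 = 82.618.
Contribution = (O − E)²/E = (81 − 82.618)² / 82.618 = 0.03.

0.03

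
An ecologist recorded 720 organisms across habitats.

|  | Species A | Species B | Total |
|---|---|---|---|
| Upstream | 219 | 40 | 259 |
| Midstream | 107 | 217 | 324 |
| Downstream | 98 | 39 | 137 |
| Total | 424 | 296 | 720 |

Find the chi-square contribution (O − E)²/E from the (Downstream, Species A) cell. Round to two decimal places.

3.72

Row total (Downstream) = 137; column total (Species A) = 424; N = 720.
Expected count E = 137 × 424 / 720 = 80.678.
Contribution = (O − E)²/E = (98 − 80.678)² / 80.678 = 3.72.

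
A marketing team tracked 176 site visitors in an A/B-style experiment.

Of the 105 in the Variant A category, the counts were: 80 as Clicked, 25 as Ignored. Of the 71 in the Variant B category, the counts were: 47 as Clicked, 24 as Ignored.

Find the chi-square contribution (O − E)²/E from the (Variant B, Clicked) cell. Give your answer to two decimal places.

0.35

Row total (Variant B) = 71; column total (Clicked) = 127; N = 176.
Expected count E = 71 × 127 / 176 = 51.233.
Contribution = (O − E)²/E = (47 − 51.233)² / 51.233 = 0.35.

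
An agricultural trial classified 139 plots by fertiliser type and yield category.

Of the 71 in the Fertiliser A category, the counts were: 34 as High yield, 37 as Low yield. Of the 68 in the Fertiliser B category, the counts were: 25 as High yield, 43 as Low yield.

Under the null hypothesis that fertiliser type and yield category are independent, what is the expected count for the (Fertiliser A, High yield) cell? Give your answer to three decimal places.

Row total (Fertiliser A) = 71; column total (High yield) = 59; grand total N = 139.
Expected count = (row total × column total) / N = 71 × 59 / 139 = 30.137.

30.137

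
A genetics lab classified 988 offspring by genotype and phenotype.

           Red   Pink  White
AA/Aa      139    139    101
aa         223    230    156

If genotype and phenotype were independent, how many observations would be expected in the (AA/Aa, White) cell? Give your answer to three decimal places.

98.586

Row total (AA/Aa) = 379; column total (White) = 257; grand total N = 988.
Expected count = (row total × column total) / N = 379 × 257 / 988 = 98.586.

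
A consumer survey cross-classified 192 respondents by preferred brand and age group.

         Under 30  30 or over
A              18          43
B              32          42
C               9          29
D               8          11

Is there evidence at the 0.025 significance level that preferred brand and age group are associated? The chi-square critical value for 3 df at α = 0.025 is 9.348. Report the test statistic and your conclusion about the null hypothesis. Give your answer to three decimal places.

5.586; fail to reject H₀

Row totals: 61, 74, 38, 19. Column totals: 67, 125. Grand total N = 192.
Expected counts (row total × column total / N):
  A, Under 30: 61×67/192 = 21.2865
  A, 30 or over: 61×125/192 = 39.7135
  B, Under 30: 74×67/192 = 25.8229
  B, 30 or over: 74×125/192 = 48.1771
  C, Under 30: 38×67/192 = 13.2604
  C, 30 or over: 38×125/192 = 24.7396
  D, Under 30: 19×67/192 = 6.6302
  D, 30 or over: 19×125/192 = 12.3698
Contributions (O − E)²/E:
  (18 − 21.2865)²/21.2865 = 0.5074
  (43 − 39.7135)²/39.7135 = 0.2720
  (32 − 25.8229)²/25.8229 = 1.4776
  (42 − 48.1771)²/48.1771 = 0.7920
  (9 − 13.2604)²/13.2604 = 1.3688
  (29 − 24.7396)²/24.7396 = 0.7337
  (8 − 6.6302)²/6.6302 = 0.2830
  (11 − 12.3698)²/12.3698 = 0.1517
χ² = 0.5074 + 0.2720 + 1.4776 + 0.7920 + 1.3688 + 0.7337 + 0.2830 + 0.1517 = 5.586
df = (4−1)(2−1) = 3. Since 5.586 < 9.348, fail to reject the null hypothesis of independence at α = 0.025.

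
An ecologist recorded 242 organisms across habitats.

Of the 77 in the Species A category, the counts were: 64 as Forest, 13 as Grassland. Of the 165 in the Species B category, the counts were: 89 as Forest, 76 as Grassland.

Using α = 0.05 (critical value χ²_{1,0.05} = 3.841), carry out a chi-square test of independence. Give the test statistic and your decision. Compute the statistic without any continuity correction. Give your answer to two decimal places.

19.22; reject H₀

Row totals: 77, 165. Column totals: 153, 89. Grand total N = 242.
Expected counts (row total × column total / N):
  Species A, Forest: 77×153/242 = 48.682
  Species A, Grassland: 77×89/242 = 28.318
  Species B, Forest: 165×153/242 = 104.318
  Species B, Grassland: 165×89/242 = 60.682
Contributions (O − E)²/E:
  (64 − 48.682)²/48.682 = 4.8199
  (13 − 28.318)²/28.318 = 8.2859
  (89 − 104.318)²/104.318 = 2.2493
  (76 − 60.682)²/60.682 = 3.8667
χ² = 4.8199 + 8.2859 + 2.2493 + 3.8667 = 19.22
df = (2−1)(2−1) = 1. Since 19.22 > 3.841, reject the null hypothesis of independence at α = 0.05.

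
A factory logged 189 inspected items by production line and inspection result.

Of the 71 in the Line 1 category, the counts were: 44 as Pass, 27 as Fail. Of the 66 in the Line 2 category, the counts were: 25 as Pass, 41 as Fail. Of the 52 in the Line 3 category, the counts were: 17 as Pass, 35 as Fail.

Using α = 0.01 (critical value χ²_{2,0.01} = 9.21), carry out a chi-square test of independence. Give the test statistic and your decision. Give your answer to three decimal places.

Row totals: 71, 66, 52. Column totals: 86, 103. Grand total N = 189.
Expected counts (row total × column total / N):
  Line 1, Pass: 71×86/189 = 32.3069
  Line 1, Fail: 71×103/189 = 38.6931
  Line 2, Pass: 66×86/189 = 30.0317
  Line 2, Fail: 66×103/189 = 35.9683
  Line 3, Pass: 52×86/189 = 23.6614
  Line 3, Fail: 52×103/189 = 28.3386
Contributions (O − E)²/E:
  (44 − 32.3069)²/32.3069 = 4.2322
  (27 − 38.6931)²/38.6931 = 3.5337
  (25 − 30.0317)²/30.0317 = 0.8430
  (41 − 35.9683)²/35.9683 = 0.7039
  (17 − 23.6614)²/23.6614 = 1.8754
  (35 − 28.3386)²/28.3386 = 1.5659
χ² = 4.2322 + 3.5337 + 0.8430 + 0.7039 + 1.8754 + 1.5659 = 12.754
df = (3−1)(2−1) = 2. Since 12.754 > 9.21, reject the null hypothesis of independence at α = 0.01.

12.754; reject H₀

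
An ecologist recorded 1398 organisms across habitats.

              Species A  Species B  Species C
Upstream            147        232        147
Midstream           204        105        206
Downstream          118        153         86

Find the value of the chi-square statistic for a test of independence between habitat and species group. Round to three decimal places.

Row totals: 526, 515, 357. Column totals: 469, 490, 439. Grand total N = 1398.
Expected counts (row total × column total / N):
  Upstream, Species A: 526×469/1398 = 176.4621
  Upstream, Species B: 526×490/1398 = 184.3634
  Upstream, Species C: 526×439/1398 = 165.1745
  Midstream, Species A: 515×469/1398 = 172.7718
  Midstream, Species B: 515×490/1398 = 180.5079
  Midstream, Species C: 515×439/1398 = 161.7203
  Downstream, Species A: 357×469/1398 = 119.7661
  Downstream, Species B: 357×490/1398 = 125.1288
  Downstream, Species C: 357×439/1398 = 112.1052
Contributions (O − E)²/E:
  (147 − 176.4621)²/176.4621 = 4.9190
  (232 − 184.3634)²/184.3634 = 12.3085
  (147 − 165.1745)²/165.1745 = 1.9998
  (204 − 172.7718)²/172.7718 = 5.6444
  (105 − 180.5079)²/180.5079 = 31.5856
  (206 − 161.7203)²/161.7203 = 12.1240
  (118 − 119.7661)²/119.7661 = 0.0260
  (153 − 125.1288)²/125.1288 = 6.2080
  (86 − 112.1052)²/112.1052 = 6.0789
χ² = 4.9190 + 12.3085 + 1.9998 + 5.6444 + 31.5856 + 12.1240 + 0.0260 + 6.2080 + 6.0789 = 80.894

80.894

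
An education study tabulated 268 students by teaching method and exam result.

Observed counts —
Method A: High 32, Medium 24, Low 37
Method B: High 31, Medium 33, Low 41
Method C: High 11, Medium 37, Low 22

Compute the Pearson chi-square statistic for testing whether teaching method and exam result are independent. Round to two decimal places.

Row totals: 93, 105, 70. Column totals: 74, 94, 100. Grand total N = 268.
Expected counts (row total × column total / N):
  Method A, High: 93×74/268 = 25.679
  Method A, Medium: 93×94/268 = 32.619
  Method A, Low: 93×100/268 = 34.701
  Method B, High: 105×74/268 = 28.993
  Method B, Medium: 105×94/268 = 36.828
  Method B, Low: 105×100/268 = 39.179
  Method C, High: 70×74/268 = 19.328
  Method C, Medium: 70×94/268 = 24.552
  Method C, Low: 70×100/268 = 26.119
Contributions (O − E)²/E:
  (32 − 25.679)²/25.679 = 1.5559
  (24 − 32.619)²/32.619 = 2.2774
  (37 − 34.701)²/34.701 = 0.1523
  (31 − 28.993)²/28.993 = 0.1389
  (33 − 36.828)²/36.828 = 0.3979
  (41 − 39.179)²/39.179 = 0.0846
  (11 − 19.328)²/19.328 = 3.5883
  (37 − 24.552)²/24.552 = 6.3112
  (22 − 26.119)²/26.119 = 0.6496
χ² = 1.5559 + 2.2774 + 0.1523 + 0.1389 + 0.3979 + 0.0846 + 3.5883 + 6.3112 + 0.6496 = 15.16

15.16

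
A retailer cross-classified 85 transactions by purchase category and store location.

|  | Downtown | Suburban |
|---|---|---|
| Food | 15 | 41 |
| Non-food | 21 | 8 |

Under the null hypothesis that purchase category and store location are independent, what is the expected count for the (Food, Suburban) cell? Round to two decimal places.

Row total (Food) = 56; column total (Suburban) = 49; grand total N = 85.
Expected count = (row total × column total) / N = 56 × 49 / 85 = 32.28.

32.28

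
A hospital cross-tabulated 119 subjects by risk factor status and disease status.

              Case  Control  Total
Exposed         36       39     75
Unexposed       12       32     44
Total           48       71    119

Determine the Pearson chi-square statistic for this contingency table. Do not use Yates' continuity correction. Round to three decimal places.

4.950

Grand total N = 119.
Expected counts (row total × column total / N):
  Exposed, Case: 75×48/119 = 30.2521
  Exposed, Control: 75×71/119 = 44.7479
  Unexposed, Case: 44×48/119 = 17.7479
  Unexposed, Control: 44×71/119 = 26.2521
Contributions (O − E)²/E:
  (36 − 30.2521)²/30.2521 = 1.0921
  (39 − 44.7479)²/44.7479 = 0.7383
  (12 − 17.7479)²/17.7479 = 1.8615
  (32 − 26.2521)²/26.2521 = 1.2585
χ² = 1.0921 + 0.7383 + 1.8615 + 1.2585 = 4.950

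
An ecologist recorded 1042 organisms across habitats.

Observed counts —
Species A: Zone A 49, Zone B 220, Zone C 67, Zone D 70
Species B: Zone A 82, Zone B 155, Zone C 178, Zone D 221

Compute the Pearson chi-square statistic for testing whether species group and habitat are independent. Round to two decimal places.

102.45

Row totals: 406, 636. Column totals: 131, 375, 245, 291. Grand total N = 1042.
Expected counts (row total × column total / N):
  Species A, Zone A: 406×131/1042 = 51.042
  Species A, Zone B: 406×375/1042 = 146.113
  Species A, Zone C: 406×245/1042 = 95.461
  Species A, Zone D: 406×291/1042 = 113.384
  Species B, Zone A: 636×131/1042 = 79.958
  Species B, Zone B: 636×375/1042 = 228.887
  Species B, Zone C: 636×245/1042 = 149.539
  Species B, Zone D: 636×291/1042 = 177.616
Contributions (O − E)²/E:
  (49 − 51.042)²/51.042 = 0.0817
  (220 − 146.113)²/146.113 = 37.3635
  (67 − 95.461)²/95.461 = 8.4854
  (70 − 113.384)²/113.384 = 16.6000
  (82 − 79.958)²/79.958 = 0.0521
  (155 − 228.887)²/228.887 = 23.8515
  (178 − 149.539)²/149.539 = 5.4168
  (221 − 177.616)²/177.616 = 10.5969
χ² = 0.0817 + 37.3635 + 8.4854 + 16.6000 + 0.0521 + 23.8515 + 5.4168 + 10.5969 = 102.45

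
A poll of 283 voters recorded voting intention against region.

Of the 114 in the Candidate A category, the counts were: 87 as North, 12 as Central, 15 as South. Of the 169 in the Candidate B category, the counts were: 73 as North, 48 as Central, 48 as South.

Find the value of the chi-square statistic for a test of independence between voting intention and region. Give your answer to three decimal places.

Row totals: 114, 169. Column totals: 160, 60, 63. Grand total N = 283.
Expected counts (row total × column total / N):
  Candidate A, North: 114×160/283 = 64.45230
  Candidate A, Central: 114×60/283 = 24.16961
  Candidate A, South: 114×63/283 = 25.37809
  Candidate B, North: 169×160/283 = 95.54770
  Candidate B, Central: 169×60/283 = 35.83039
  Candidate B, South: 169×63/283 = 37.62191
Contributions (O − E)²/E:
  (87 − 64.45230)²/64.45230 = 7.8880
  (12 − 24.16961)²/24.16961 = 6.1275
  (15 − 25.37809)²/25.37809 = 4.2440
  (73 − 95.54770)²/95.54770 = 5.3209
  (48 − 35.83039)²/35.83039 = 4.1333
  (48 − 37.62191)²/37.62191 = 2.8628
χ² = 7.8880 + 6.1275 + 4.2440 + 5.3209 + 4.1333 + 2.8628 = 30.577

30.577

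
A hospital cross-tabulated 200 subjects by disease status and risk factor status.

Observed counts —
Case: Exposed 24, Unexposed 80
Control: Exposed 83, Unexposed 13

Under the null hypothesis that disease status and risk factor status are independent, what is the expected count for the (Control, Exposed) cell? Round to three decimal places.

51.360

Row total (Control) = 96; column total (Exposed) = 107; grand total N = 200.
Expected count = (row total × column total) / N = 96 × 107 / 200 = 51.360.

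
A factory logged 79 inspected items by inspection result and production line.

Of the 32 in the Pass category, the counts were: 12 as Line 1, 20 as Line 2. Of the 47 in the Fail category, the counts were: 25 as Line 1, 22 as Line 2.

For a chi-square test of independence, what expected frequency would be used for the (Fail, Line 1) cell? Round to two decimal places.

22.01

Row total (Fail) = 47; column total (Line 1) = 37; grand total N = 79.
Expected count = (row total × column total) / N = 47 × 37 / 79 = 22.01.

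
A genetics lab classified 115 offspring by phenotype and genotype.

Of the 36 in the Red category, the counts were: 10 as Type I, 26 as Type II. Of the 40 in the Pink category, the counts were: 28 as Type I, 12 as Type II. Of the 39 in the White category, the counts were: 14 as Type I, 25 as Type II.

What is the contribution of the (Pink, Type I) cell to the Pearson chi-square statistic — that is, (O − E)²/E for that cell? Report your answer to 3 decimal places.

Row total (Pink) = 40; column total (Type I) = 52; N = 115.
Expected count E = 40 × 52 / 115 = 18.0870.
Contribution = (O − E)²/E = (28 − 18.0870)² / 18.0870 = 5.433.

5.433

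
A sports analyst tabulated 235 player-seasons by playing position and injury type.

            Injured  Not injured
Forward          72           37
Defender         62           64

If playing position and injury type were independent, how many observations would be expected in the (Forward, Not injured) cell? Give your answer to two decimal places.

Row total (Forward) = 109; column total (Not injured) = 101; grand total N = 235.
Expected count = (row total × column total) / N = 109 × 101 / 235 = 46.85.

46.85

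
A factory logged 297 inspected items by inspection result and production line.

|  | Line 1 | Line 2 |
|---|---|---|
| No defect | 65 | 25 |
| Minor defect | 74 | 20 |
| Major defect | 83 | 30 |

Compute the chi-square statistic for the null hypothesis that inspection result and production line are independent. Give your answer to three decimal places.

1.192

Row totals: 90, 94, 113. Column totals: 222, 75. Grand total N = 297.
Expected counts (row total × column total / N):
  No defect, Line 1: 90×222/297 = 67.2727
  No defect, Line 2: 90×75/297 = 22.7273
  Minor defect, Line 1: 94×222/297 = 70.2626
  Minor defect, Line 2: 94×75/297 = 23.7374
  Major defect, Line 1: 113×222/297 = 84.4646
  Major defect, Line 2: 113×75/297 = 28.5354
Contributions (O − E)²/E:
  (65 − 67.2727)²/67.2727 = 0.0768
  (25 − 22.7273)²/22.7273 = 0.2273
  (74 − 70.2626)²/70.2626 = 0.1988
  (20 − 23.7374)²/23.7374 = 0.5884
  (83 − 84.4646)²/84.4646 = 0.0254
  (30 − 28.5354)²/28.5354 = 0.0752
χ² = 0.0768 + 0.2273 + 0.1988 + 0.5884 + 0.0254 + 0.0752 = 1.192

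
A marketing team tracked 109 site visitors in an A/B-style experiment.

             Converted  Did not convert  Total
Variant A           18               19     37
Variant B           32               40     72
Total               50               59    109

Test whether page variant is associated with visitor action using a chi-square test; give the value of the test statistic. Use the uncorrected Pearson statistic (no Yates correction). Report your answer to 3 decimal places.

Grand total N = 109.
Expected counts (row total × column total / N):
  Variant A, Converted: 37×50/109 = 16.9725
  Variant A, Did not convert: 37×59/109 = 20.0275
  Variant B, Converted: 72×50/109 = 33.0275
  Variant B, Did not convert: 72×59/109 = 38.9725
Contributions (O − E)²/E:
  (18 − 16.9725)²/16.9725 = 0.0622
  (19 − 20.0275)²/20.0275 = 0.0527
  (32 − 33.0275)²/33.0275 = 0.0320
  (40 − 38.9725)²/38.9725 = 0.0271
χ² = 0.0622 + 0.0527 + 0.0320 + 0.0271 = 0.174

0.174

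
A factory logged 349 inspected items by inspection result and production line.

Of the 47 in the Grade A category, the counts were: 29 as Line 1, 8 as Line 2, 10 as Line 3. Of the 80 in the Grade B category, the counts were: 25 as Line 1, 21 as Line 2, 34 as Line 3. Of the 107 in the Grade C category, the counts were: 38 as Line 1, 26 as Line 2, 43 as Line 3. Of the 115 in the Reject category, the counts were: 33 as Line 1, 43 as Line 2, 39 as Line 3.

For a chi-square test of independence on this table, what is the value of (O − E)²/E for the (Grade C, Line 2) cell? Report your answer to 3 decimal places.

0.545

Row total (Grade C) = 107; column total (Line 2) = 98; N = 349.
Expected count E = 107 × 98 / 349 = 30.0458.
Contribution = (O − E)²/E = (26 − 30.0458)² / 30.0458 = 0.545.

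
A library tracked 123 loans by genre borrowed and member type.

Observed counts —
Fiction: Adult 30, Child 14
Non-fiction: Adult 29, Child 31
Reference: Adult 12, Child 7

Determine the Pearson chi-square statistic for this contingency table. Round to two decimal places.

4.37

Row totals: 44, 60, 19. Column totals: 71, 52. Grand total N = 123.
Expected counts (row total × column total / N):
  Fiction, Adult: 44×71/123 = 25.398
  Fiction, Child: 44×52/123 = 18.602
  Non-fiction, Adult: 60×71/123 = 34.634
  Non-fiction, Child: 60×52/123 = 25.366
  Reference, Adult: 19×71/123 = 10.967
  Reference, Child: 19×52/123 = 8.033
Contributions (O − E)²/E:
  (30 − 25.398)²/25.398 = 0.8339
  (14 − 18.602)²/18.602 = 1.1385
  (29 − 34.634)²/34.634 = 0.9165
  (31 − 25.366)²/25.366 = 1.2514
  (12 − 10.967)²/10.967 = 0.0973
  (7 − 8.033)²/8.033 = 0.1328
χ² = 0.8339 + 1.1385 + 0.9165 + 1.2514 + 0.0973 + 0.1328 = 4.37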